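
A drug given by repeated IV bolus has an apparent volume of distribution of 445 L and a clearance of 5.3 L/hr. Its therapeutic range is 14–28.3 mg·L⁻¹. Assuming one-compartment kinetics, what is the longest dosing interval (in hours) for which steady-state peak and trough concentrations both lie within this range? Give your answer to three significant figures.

59.1 h

k = CL / Vd = 5.300 / 445.0 = 0.01191 h⁻¹
Between IV bolus doses, concentration decays as C = C₀·e^(−kτ), so C_peak/C_trough = e^(kτ).
τ_max = ln(C_peak/C_trough) / k = ln(28.3/14) / 0.01191 = 0.7038 / 0.01191 = 59.09 h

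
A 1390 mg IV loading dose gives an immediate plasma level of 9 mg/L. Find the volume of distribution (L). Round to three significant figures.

154 L

Immediately after an IV bolus, C₀ = Dose / Vd, so Vd = Dose / C₀.
Vd = 1390 / 9 = 154.4 L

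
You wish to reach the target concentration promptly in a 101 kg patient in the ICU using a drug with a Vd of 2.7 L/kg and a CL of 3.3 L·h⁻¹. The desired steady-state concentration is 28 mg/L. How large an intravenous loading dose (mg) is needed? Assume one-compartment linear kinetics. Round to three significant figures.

7640 mg

Vd = 2.7 L/kg × 101 kg = 272.7 L
LD = Vd × C = 272.7 × 28.00 = 7636 mg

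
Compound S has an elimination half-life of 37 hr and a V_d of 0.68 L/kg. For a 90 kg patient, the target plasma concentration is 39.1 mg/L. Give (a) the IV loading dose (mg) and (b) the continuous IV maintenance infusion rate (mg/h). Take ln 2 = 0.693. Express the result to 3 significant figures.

(a) 2390 mg; (b) 44.8 mg/h

Vd(total) = 90 kg × 0.68 L/kg = 61.20 L
LD = Vd × C = 61.20 × 39.1 = 2393 mg
CL = 0.693 × Vd / t½ = 0.693 × 61.20 / 37 = 1.146 L/h
Infusion rate = CL × Css = 1.146 × 39.1 = 44.81 mg/h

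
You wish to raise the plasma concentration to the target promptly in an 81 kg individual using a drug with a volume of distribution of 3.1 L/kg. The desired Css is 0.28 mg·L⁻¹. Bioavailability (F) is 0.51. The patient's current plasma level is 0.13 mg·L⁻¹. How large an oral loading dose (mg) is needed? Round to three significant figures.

73.9 mg

Vd(total) = 81 kg × 3.1 L/kg = 251.1 L
Concentration deficit ΔC = 0.28 − 0.13 = 0.1500 mg/L
LD = Vd × ΔC / F = 251.1 × 0.1500 / 0.51 = 73.85 mg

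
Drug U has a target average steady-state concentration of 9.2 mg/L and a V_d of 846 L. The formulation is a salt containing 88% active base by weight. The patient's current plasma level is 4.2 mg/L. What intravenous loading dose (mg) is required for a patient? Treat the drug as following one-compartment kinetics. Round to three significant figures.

Concentration deficit ΔC = 9.2 − 4.2 = 5.000 mg/L
LD = Vd × ΔC / S = 846.0 × 5.000 / 0.88 = 4807 mg

4810 mg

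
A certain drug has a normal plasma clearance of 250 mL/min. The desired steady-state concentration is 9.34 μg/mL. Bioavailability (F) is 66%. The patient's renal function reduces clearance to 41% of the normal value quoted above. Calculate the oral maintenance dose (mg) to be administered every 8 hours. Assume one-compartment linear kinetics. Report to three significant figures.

696 mg

CL = 250 mL/min = 250 × 0.06 = 15.00 L/h
Patient clearance = 0.41 × 15.00 = 6.150 L/h
D = CL × Css × τ / F = 6.150 × 9.34 × 8 / 0.66 = 696.3 mg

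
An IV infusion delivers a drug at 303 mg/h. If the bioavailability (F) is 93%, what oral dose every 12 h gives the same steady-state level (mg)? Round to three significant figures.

3910 mg

To maintain the same Css, the systemic dosing rate must be unchanged: F·D/τ = infusion rate.
D = rate × τ / F = 303 × 12 / 0.93 = 3910 mg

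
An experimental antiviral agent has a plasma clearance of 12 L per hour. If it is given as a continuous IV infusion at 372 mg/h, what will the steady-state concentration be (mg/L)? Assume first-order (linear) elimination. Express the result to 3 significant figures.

Css = rate / CL = 372 / 12.00 = 31.00 mg/L

31.0 mg/L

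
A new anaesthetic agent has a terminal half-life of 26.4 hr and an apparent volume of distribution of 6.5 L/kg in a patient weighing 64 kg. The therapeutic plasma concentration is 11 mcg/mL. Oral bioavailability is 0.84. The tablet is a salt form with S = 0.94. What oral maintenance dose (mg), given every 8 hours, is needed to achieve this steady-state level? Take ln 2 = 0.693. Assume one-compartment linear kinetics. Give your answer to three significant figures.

Vd(total) = 64 kg × 6.5 L/kg = 416.0 L
CL = ln 2 · Vd / t½ = 0.693 × 416.0 / 26.4 = 10.92 L/h
D = CL × Css × τ / F / S = 10.92 × 11 × 8 / 0.84 / 0.94 = 1217 mg

1220 mg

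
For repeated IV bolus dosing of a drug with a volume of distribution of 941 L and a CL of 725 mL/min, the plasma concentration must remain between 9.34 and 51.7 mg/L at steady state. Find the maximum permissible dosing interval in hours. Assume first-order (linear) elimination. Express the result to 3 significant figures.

37.0 h

CL = 725 mL/min × 60/1000 = 43.50 L/h
k = CL / Vd = 43.50 / 941.0 = 0.04623 h⁻¹
Between IV bolus doses, concentration decays as C = C₀·e^(−kτ), so C_peak/C_trough = e^(kτ).
τ_max = ln(C_peak/C_trough) / k = ln(51.7/9.34) / 0.04623 = 1.711 / 0.04623 = 37.01 h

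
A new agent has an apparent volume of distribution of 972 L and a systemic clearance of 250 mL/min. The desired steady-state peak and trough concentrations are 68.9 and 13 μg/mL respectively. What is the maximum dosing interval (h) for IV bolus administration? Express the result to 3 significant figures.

108 h

CL = 250 mL/min × 60/1000 = 15.00 L/h
k = CL / Vd = 15.00 / 972.0 = 0.01543 h⁻¹
Between IV bolus doses, concentration decays as C = C₀·e^(−kτ), so C_peak/C_trough = e^(kτ).
τ_max = ln(C_peak/C_trough) / k = ln(68.9/13) / 0.01543 = 1.668 / 0.01543 = 108.1 h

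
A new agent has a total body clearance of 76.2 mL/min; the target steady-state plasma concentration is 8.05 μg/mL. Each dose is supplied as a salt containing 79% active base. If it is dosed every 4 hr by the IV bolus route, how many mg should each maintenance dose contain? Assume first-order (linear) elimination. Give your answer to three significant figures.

CL = 76.2 mL/min = 76.2 × 0.06 = 4.572 L/h
D = CL × Css × τ / S = 4.572 × 8.05 × 4 / 0.79 = 186.4 mg

186 mg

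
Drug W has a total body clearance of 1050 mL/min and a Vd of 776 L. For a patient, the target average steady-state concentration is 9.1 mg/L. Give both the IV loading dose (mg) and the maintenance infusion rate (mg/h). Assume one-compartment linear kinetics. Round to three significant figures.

(a) 7060 mg; (b) 573 mg/h

Loading: fill Vd to C_target → 776.0 L × 9.1 mg/L = 7062 mg
Convert clearance: 1050 mL/min × 60 min/h ÷ 1000 mL/L = 63.00 L/h
Infusion rate = 63.00 L/h × 9.1 mg/L = 573.3 mg/h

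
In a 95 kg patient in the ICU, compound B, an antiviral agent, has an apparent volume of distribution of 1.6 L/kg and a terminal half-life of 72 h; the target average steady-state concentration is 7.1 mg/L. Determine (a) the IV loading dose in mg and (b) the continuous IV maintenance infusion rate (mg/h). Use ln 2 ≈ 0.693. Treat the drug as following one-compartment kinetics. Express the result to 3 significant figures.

(a) 1080 mg; (b) 10.4 mg/h

Vd = 1.6 L/kg × 95 kg = 152.0 L
LD = Vd × C = 152.0 × 7.1 = 1079 mg
CL = 0.693 × Vd / t½ = 0.693 × 152.0 / 72 = 1.463 L/h
Infusion rate = CL × Css = 1.463 × 7.1 = 10.39 mg/h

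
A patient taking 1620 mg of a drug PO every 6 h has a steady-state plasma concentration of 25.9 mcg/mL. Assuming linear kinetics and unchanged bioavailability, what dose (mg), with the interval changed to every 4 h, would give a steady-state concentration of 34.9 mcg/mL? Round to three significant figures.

1460 mg

With linear kinetics, Css is proportional to dose rate (D/τ) at fixed clearance.
D₂ = D₁ × (Css,target / Css,current) × (τ₂/τ₁) = 1620 × (34.9/25.9) × (4/6) = 1455 mg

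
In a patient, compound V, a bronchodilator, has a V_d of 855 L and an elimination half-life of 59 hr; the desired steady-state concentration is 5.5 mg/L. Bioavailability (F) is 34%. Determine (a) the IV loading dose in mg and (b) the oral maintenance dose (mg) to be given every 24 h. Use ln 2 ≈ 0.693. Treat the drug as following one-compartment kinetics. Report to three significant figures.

LD = Vd × C = 855.0 × 5.5 = 4703 mg
CL = 0.693 × Vd / t½ = 0.693 × 855.0 / 59 = 10.04 L/h
D = CL × Css × τ / F = 10.04 × 5.5 × 24 / 0.34 = 3898 mg

(a) 4700 mg; (b) 3900 mg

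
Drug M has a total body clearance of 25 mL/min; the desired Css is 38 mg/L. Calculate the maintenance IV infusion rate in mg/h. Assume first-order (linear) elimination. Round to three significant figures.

57.0 mg/h

CL = 25 mL/min = 25 × 0.06 = 1.500 L/h
At steady state, infusion rate equals elimination rate: rate in = CL × Css.
Infusion rate = CL · Css = 1.500 L/h × 38 mg/L = 57.00 mg/h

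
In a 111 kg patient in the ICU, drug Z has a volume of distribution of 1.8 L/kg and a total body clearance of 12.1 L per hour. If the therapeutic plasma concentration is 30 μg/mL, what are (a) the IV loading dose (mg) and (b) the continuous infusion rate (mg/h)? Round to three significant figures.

(a) 5990 mg; (b) 363 mg/h

Vd = 1.8 L/kg × 111 kg = 199.8 L
LD = Vd · C_target = 199.8 × 30 = 5994 mg
Maintenance: replace elimination → rate = CL × Css = 12.10 × 30 = 363.0 mg/h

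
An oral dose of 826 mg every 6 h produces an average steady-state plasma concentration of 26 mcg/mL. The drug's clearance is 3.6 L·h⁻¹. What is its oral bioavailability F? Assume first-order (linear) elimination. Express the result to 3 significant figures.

0.680

F·D/τ = CL·Css at steady state → F = CL·Css·τ / D.
F = 3.6 × 26 × 6 / 826 = 0.680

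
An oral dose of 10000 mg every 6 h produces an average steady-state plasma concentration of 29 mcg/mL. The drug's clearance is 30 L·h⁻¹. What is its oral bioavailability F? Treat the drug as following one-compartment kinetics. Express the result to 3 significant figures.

0.522

F·D/τ = CL·Css at steady state → F = CL·Css·τ / D.
F = 30 × 29 × 6 / 10000 = 0.522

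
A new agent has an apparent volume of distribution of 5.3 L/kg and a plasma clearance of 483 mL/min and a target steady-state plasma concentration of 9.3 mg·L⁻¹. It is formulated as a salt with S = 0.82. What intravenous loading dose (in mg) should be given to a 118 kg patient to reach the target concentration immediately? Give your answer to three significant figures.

7090 mg

Total Vd = 5.3 × 118 = 625.4 L
The loading dose fills Vd to the target concentration.
LD = Vd × C / S = 625.4 × 9.300 / 0.82 = 7093 mg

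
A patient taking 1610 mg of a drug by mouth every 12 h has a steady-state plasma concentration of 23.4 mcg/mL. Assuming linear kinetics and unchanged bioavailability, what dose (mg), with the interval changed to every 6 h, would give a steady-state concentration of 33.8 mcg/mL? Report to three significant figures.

For first-order elimination, Css ∝ F·D/(CL·τ); F and CL are unchanged, so Css ∝ D/τ.
D₂ = D₁ × (Css,target / Css,current) × (τ₂/τ₁) = 1610 × (33.8/23.4) × (6/12) = 1163 mg

1160 mg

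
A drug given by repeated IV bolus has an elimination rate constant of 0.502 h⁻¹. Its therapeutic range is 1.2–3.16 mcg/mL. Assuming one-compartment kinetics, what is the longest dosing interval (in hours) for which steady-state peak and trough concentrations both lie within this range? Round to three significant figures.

1.93 h

Between IV bolus doses, concentration decays as C = C₀·e^(−kτ), so C_peak/C_trough = e^(kτ).
τ_max = ln(C_peak/C_trough) / k = ln(3.16/1.2) / 0.5020 = 0.9683 / 0.5020 = 1.929 h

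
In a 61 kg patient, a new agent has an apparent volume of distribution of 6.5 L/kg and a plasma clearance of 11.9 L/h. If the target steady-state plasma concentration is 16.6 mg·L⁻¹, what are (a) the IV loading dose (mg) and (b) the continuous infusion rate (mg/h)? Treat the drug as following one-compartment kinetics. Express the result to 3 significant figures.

(a) 6580 mg; (b) 198 mg/h

Total Vd = 6.5 × 61 = 396.5 L
LD = Vd · C_target = 396.5 × 16.6 = 6582 mg
Maintenance: replace elimination → rate = CL × Css = 11.90 × 16.6 = 197.5 mg/h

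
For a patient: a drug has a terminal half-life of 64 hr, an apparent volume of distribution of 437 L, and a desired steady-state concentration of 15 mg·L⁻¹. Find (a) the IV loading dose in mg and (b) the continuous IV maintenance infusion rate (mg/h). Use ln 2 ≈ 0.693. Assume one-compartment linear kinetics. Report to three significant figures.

LD = Vd × C = 437.0 × 15 = 6555 mg
CL = 0.693 × Vd / t½ = 0.693 × 437.0 / 64 = 4.732 L/h
Infusion rate = CL × Css = 4.732 × 15 = 70.98 mg/h

(a) 6560 mg; (b) 71.0 mg/h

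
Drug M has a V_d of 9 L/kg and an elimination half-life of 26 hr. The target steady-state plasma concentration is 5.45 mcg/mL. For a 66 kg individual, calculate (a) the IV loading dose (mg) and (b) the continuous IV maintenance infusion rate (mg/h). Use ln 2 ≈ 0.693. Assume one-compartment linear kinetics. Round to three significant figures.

Vd = 9 L/kg × 66 kg = 594.0 L
LD = Vd × C = 594.0 × 5.45 = 3237 mg
CL = 0.693 × Vd / t½ = 0.693 × 594.0 / 26 = 15.83 L/h
Infusion rate = CL × Css = 15.83 × 5.45 = 86.27 mg/h

(a) 3240 mg; (b) 86.3 mg/h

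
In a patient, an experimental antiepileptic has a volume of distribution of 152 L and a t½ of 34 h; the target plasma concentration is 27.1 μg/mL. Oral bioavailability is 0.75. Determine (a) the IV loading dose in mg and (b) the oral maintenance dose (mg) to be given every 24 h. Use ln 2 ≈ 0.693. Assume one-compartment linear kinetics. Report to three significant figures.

LD = Vd × C = 152.0 × 27.1 = 4119 mg
CL = 0.693 × Vd / t½ = 0.693 × 152.0 / 34 = 3.098 L/h
D = CL × Css × τ / F = 3.098 × 27.1 × 24 / 0.75 = 2687 mg

(a) 4120 mg; (b) 2690 mg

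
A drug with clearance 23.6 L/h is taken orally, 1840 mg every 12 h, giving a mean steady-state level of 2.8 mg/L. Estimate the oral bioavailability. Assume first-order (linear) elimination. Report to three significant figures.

0.431

F·D/τ = CL·Css at steady state → F = CL·Css·τ / D.
F = 23.6 × 2.8 × 12 / 1840 = 0.431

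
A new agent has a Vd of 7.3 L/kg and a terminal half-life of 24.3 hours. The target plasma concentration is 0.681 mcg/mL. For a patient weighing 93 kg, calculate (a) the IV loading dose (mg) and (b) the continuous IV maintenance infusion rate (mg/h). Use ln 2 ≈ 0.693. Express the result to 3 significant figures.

Vd = 7.3 L/kg × 93 kg = 678.9 L
LD = Vd × C = 678.9 × 0.681 = 462.3 mg
CL = 0.693 × Vd / t½ = 0.693 × 678.9 / 24.3 = 19.36 L/h
Infusion rate = CL × Css = 19.36 × 0.681 = 13.18 mg/h

(a) 462 mg; (b) 13.2 mg/h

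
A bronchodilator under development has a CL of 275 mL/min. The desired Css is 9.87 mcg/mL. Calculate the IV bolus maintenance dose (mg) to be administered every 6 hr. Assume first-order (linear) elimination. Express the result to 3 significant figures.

977 mg

CL = 275 mL/min × 60/1000 = 16.50 L/h
D = CL × Css × τ = 16.50 × 9.87 × 6 = 977.1 mg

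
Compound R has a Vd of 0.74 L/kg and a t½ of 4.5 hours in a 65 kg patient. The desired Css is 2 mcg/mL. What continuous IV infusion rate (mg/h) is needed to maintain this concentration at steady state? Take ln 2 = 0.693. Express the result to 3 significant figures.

Vd = 0.74 L/kg × 65 kg = 48.10 L
CL = 0.693 × Vd / t½ = 0.693 × 48.10 / 4.5 = 7.407 L/h
Infusion rate = CL × Css = 7.407 × 2 = 14.81 mg/h

14.8 mg/h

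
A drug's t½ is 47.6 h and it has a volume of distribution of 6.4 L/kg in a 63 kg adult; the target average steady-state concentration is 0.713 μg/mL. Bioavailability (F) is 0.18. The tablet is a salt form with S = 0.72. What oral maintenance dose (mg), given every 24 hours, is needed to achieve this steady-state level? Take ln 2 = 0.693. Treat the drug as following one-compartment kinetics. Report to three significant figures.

Vd(total) = 63 kg × 6.4 L/kg = 403.2 L
CL = ln 2 · Vd / t½ = 0.693 × 403.2 / 47.6 = 5.870 L/h
D = CL × Css × τ / F / S = 5.870 × 0.713 × 24 / 0.18 / 0.72 = 775.1 mg

775 mg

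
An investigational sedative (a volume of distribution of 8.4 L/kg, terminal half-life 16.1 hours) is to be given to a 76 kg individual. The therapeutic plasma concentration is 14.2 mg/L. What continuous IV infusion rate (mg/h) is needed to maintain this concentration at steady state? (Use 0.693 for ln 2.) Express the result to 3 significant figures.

Vd(total) = 76 kg × 8.4 L/kg = 638.4 L
k = 0.693/16.1 = 0.04304 h⁻¹, so CL = k·Vd = 0.04304 × 638.4 = 27.48 L/h
Infusion rate = CL × Css = 27.48 × 14.2 = 390.2 mg/h

390 mg/h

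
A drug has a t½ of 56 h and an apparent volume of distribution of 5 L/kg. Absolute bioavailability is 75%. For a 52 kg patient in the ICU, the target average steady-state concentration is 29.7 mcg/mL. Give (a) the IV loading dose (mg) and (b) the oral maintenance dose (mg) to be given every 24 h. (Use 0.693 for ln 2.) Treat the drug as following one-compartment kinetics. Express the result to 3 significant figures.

Total Vd = 5 × 52 = 260.0 L
LD = Vd × C = 260.0 × 29.7 = 7722 mg
CL = 0.693 × Vd / t½ = 0.693 × 260.0 / 56 = 3.218 L/h
D = CL × Css × τ / F = 3.218 × 29.7 × 24 / 0.75 = 3058 mg

(a) 7720 mg; (b) 3060 mg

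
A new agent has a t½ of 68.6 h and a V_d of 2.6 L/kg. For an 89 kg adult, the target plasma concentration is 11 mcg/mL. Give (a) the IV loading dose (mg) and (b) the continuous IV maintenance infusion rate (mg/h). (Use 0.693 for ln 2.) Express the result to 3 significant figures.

(a) 2550 mg; (b) 25.7 mg/h

Vd = 2.6 L/kg × 89 kg = 231.4 L
LD = Vd × C = 231.4 × 11 = 2545 mg
CL = 0.693 × Vd / t½ = 0.693 × 231.4 / 68.6 = 2.338 L/h
Infusion rate = CL × Css = 2.338 × 11 = 25.72 mg/h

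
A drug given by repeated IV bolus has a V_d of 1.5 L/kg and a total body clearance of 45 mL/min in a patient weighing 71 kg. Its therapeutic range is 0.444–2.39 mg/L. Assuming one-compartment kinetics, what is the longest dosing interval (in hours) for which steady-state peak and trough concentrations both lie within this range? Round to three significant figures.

Total Vd = 1.5 × 71 = 106.5 L
Convert clearance: 45 mL/min × 60 min/h ÷ 1000 mL/L = 2.700 L/h
k = CL / Vd = 2.700 / 106.5 = 0.02535 h⁻¹
Between IV bolus doses, concentration decays as C = C₀·e^(−kτ), so C_peak/C_trough = e^(kτ).
τ_max = ln(C_peak/C_trough) / k = ln(2.39/0.444) / 0.02535 = 1.683 / 0.02535 = 66.39 h

66.4 h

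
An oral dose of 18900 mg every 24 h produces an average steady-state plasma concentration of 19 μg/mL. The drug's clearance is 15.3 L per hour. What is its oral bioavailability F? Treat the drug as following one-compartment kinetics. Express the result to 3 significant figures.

F·D/τ = CL·Css at steady state → F = CL·Css·τ / D.
F = 15.3 × 19 × 24 / 18900 = 0.369

0.369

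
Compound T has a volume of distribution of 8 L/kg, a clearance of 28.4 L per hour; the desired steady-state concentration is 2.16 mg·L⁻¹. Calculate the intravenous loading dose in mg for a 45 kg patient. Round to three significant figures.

Vd(total) = 45 kg × 8 L/kg = 360.0 L
The loading dose fills Vd to the target concentration.
LD = Vd × C = 360.0 × 2.160 = 777.6 mg

778 mg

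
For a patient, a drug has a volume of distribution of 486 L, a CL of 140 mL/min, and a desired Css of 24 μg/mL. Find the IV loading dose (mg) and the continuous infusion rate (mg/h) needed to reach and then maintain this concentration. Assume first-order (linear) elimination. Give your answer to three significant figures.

(a) 11700 mg; (b) 202 mg/h

Loading dose = Vd × C = 486.0 × 24 = 11660 mg
CL = 140 mL/min = 140 × 0.06 = 8.400 L/h
Maintenance: replace elimination → rate = CL × Css = 8.400 × 24 = 201.6 mg/h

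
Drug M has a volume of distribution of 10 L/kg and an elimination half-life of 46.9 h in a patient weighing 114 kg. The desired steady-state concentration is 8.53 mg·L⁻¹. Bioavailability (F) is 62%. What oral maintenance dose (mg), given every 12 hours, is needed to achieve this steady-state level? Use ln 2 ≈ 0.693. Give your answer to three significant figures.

2780 mg

Vd(total) = 114 kg × 10 L/kg = 1140 L
CL = ln 2 · Vd / t½ = 0.693 × 1140 / 46.9 = 16.84 L/h
D = CL × Css × τ / F = 16.84 × 8.53 × 12 / 0.62 = 2780 mg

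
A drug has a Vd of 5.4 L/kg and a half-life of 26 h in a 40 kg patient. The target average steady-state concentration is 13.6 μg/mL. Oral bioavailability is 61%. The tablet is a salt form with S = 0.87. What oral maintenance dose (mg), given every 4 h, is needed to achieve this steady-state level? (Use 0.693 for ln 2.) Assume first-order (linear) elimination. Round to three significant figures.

Total Vd = 5.4 × 40 = 216.0 L
CL = 0.693 × Vd / t½ = 0.693 × 216.0 / 26 = 5.757 L/h
D = CL × Css × τ / F / S = 5.757 × 13.6 × 4 / 0.61 / 0.87 = 590.1 mg

590 mg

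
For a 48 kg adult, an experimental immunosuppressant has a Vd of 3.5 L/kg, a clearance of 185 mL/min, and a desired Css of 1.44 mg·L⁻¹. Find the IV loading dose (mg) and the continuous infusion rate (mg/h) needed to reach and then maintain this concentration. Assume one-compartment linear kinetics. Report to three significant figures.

Vd(total) = 48 kg × 3.5 L/kg = 168.0 L
LD = Vd · C_target = 168.0 × 1.44 = 241.9 mg
CL = 185 mL/min × 60/1000 = 11.10 L/h
Maintenance: replace elimination → rate = CL × Css = 11.10 × 1.44 = 15.98 mg/h

(a) 242 mg; (b) 16.0 mg/h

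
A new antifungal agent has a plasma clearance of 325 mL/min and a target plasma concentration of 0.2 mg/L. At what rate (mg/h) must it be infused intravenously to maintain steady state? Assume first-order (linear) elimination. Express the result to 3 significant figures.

Convert clearance: 325 mL/min × 60 min/h ÷ 1000 mL/L = 19.50 L/h
R₀ = 19.50 × 0.2 = 3.900 mg/h

3.90 mg/h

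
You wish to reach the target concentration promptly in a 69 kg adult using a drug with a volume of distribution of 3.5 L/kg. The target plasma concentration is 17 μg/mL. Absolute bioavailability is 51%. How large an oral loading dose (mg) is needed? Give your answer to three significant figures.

Vd = 3.5 L/kg × 69 kg = 241.5 L
LD = Vd × C / F = 241.5 × 17.00 / 0.51 = 8050 mg

8050 mg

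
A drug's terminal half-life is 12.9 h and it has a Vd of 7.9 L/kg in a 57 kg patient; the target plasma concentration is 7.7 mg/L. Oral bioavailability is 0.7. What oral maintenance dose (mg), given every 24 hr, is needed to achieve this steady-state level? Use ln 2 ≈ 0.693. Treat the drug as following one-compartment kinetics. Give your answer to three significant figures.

6390 mg

Total Vd = 7.9 × 57 = 450.3 L
CL = 0.693 × Vd / t½ = 0.693 × 450.3 / 12.9 = 24.19 L/h
D = CL × Css × τ / F = 24.19 × 7.7 × 24 / 0.7 = 6386 mg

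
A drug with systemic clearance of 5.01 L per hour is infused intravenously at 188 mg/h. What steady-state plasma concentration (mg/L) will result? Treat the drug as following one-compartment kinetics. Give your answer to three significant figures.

37.5 mg/L

Css = rate / CL = 188 / 5.010 = 37.52 mg/L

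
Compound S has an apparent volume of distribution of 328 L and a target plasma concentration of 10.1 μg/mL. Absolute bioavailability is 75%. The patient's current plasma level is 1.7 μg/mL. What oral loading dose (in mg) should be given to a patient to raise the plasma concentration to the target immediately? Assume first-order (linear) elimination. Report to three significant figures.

3670 mg

Concentration deficit ΔC = 10.1 − 1.7 = 8.400 mg/L
LD = Vd × ΔC / F = 328.0 × 8.400 / 0.75 = 3674 mg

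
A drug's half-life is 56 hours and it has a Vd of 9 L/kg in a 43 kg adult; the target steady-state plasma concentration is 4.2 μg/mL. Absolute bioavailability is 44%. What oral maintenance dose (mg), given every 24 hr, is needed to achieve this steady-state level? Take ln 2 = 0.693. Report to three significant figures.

1100 mg

Total Vd = 9 × 43 = 387.0 L
CL = 0.693 × Vd / t½ = 0.693 × 387.0 / 56 = 4.789 L/h
D = CL × Css × τ / F = 4.789 × 4.2 × 24 / 0.44 = 1097 mg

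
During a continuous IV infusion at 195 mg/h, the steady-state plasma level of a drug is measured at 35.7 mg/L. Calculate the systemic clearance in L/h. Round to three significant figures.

5.46 L/h

At steady state, infusion rate = CL × Css, so CL = rate / Css.
CL = 195 / 35.7 = 5.462 L/h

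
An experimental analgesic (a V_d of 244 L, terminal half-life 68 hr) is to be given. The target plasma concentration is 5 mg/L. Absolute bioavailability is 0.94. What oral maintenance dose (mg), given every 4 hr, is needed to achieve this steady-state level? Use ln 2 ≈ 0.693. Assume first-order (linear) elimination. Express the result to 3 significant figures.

k = 0.693/68 = 0.01019 h⁻¹, so CL = k·Vd = 0.01019 × 244.0 = 2.486 L/h
D = CL × Css × τ / F = 2.486 × 5 × 4 / 0.94 = 52.89 mg

52.9 mg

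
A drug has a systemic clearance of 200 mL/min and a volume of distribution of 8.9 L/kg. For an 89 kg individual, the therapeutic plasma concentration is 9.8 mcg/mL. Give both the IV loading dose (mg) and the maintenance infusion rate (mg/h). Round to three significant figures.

Vd = 8.9 L/kg × 89 kg = 792.1 L
Loading dose = Vd × C = 792.1 × 9.8 = 7763 mg
CL = 200 mL/min = 200 × 0.06 = 12.00 L/h
Infusion rate = 12.00 L/h × 9.8 mg/L = 117.6 mg/h

(a) 7760 mg; (b) 118 mg/h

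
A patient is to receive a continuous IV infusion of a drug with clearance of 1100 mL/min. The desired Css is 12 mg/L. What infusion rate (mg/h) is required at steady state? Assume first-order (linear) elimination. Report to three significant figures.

CL = 1100 mL/min = 1100 × 0.06 = 66.00 L/h
At steady state, infusion rate equals elimination rate: rate in = CL × Css.
R₀ = 66.00 × 12 = 792.0 mg/h

792 mg/h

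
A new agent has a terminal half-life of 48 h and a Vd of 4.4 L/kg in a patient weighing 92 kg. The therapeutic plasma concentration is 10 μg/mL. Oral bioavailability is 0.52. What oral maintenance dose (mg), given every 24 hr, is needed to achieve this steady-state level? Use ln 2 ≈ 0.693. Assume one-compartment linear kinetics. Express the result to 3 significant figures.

2700 mg

Vd(total) = 92 kg × 4.4 L/kg = 404.8 L
CL = 0.693 × Vd / t½ = 0.693 × 404.8 / 48 = 5.844 L/h
D = CL × Css × τ / F = 5.844 × 10 × 24 / 0.52 = 2697 mg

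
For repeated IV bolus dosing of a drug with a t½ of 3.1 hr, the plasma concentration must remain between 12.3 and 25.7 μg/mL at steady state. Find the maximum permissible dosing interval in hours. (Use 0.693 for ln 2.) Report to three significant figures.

k = 0.693 / t½ = 0.693 / 3.1 = 0.2235 h⁻¹
Between IV bolus doses, concentration decays as C = C₀·e^(−kτ), so C_peak/C_trough = e^(kτ).
τ_max = ln(C_peak/C_trough) / k = ln(25.7/12.3) / 0.2235 = 0.7369 / 0.2235 = 3.297 h

3.30 h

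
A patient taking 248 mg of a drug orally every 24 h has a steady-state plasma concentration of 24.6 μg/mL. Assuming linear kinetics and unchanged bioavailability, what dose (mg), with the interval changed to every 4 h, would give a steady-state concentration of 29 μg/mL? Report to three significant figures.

48.7 mg

With linear kinetics, Css is proportional to dose rate (D/τ) at fixed clearance.
D₂ = D₁ × (Css,target / Css,current) × (τ₂/τ₁) = 248 × (29/24.6) × (4/24) = 48.73 mg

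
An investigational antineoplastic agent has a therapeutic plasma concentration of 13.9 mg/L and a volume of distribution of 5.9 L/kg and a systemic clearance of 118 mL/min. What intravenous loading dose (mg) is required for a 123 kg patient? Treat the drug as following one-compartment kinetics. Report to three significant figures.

10100 mg

Vd = 5.9 L/kg × 123 kg = 725.7 L
LD = Vd × C = 725.7 × 13.90 = 10090 mg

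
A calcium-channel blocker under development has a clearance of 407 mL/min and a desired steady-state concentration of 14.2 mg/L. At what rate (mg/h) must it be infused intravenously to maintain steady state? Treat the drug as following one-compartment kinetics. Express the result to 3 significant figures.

CL = 407 mL/min = 407 × 0.06 = 24.42 L/h
At steady state, infusion rate equals elimination rate: rate in = CL × Css.
Rate = CL × Css = 24.42 × 14.2 = 346.8 mg/h

347 mg/h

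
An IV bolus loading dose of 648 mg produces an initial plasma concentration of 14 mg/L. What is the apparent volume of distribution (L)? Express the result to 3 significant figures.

Immediately after an IV bolus, C₀ = Dose / Vd, so Vd = Dose / C₀.
Vd = 648 / 14 = 46.29 L

46.3 L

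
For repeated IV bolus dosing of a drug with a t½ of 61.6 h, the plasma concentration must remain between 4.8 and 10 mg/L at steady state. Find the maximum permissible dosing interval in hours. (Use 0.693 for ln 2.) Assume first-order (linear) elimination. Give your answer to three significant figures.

65.2 h

k = 0.693 / t½ = 0.693 / 61.6 = 0.01125 h⁻¹
Between IV bolus doses, concentration decays as C = C₀·e^(−kτ), so C_peak/C_trough = e^(kτ).
τ_max = ln(C_peak/C_trough) / k = ln(10/4.8) / 0.01125 = 0.7340 / 0.01125 = 65.24 h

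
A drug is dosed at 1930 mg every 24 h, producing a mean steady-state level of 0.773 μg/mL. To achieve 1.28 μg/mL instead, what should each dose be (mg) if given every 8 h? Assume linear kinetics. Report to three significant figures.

1070 mg

With linear kinetics, Css is proportional to dose rate (D/τ) at fixed clearance.
D₂ = D₁ × (Css,target / Css,current) × (τ₂/τ₁) = 1930 × (1.28/0.773) × (8/24) = 1065 mg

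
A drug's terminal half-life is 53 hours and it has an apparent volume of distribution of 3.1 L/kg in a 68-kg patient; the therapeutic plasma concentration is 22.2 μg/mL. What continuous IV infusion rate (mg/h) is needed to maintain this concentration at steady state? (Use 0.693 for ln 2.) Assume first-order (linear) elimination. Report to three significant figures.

61.2 mg/h

Vd(total) = 68 kg × 3.1 L/kg = 210.8 L
CL = 0.693 × Vd / t½ = 0.693 × 210.8 / 53 = 2.756 L/h
Infusion rate = CL × Css = 2.756 × 22.2 = 61.18 mg/h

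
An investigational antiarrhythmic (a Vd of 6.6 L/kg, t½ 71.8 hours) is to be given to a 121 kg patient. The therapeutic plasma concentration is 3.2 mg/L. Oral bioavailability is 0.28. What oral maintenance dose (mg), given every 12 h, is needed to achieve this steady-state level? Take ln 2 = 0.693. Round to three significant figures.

Total Vd = 6.6 × 121 = 798.6 L
CL = 0.693 × Vd / t½ = 0.693 × 798.6 / 71.8 = 7.708 L/h
D = CL × Css × τ / F = 7.708 × 3.2 × 12 / 0.28 = 1057 mg

1060 mg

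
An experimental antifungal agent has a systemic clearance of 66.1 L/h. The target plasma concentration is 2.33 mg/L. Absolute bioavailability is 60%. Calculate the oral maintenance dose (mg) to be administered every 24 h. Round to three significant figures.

D = CL × Css × τ / F = 66.10 × 2.33 × 24 / 0.6 = 6161 mg

6160 mg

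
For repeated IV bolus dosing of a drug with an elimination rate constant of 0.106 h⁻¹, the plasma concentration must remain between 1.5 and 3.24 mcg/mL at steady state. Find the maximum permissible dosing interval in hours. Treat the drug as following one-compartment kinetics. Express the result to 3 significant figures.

7.27 h

Between IV bolus doses, concentration decays as C = C₀·e^(−kτ), so C_peak/C_trough = e^(kτ).
τ_max = ln(C_peak/C_trough) / k = ln(3.24/1.5) / 0.1060 = 0.7701 / 0.1060 = 7.265 h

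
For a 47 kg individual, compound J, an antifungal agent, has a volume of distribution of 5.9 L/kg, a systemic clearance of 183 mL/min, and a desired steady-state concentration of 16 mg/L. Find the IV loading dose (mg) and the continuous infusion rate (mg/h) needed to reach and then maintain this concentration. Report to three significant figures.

Total Vd = 5.9 × 47 = 277.3 L
Loading: fill Vd to C_target → 277.3 L × 16 mg/L = 4437 mg
CL = 183 mL/min = 183 × 0.06 = 10.98 L/h
Maintenance infusion rate = CL × Css = 10.98 × 16 = 175.7 mg/h

(a) 4440 mg; (b) 176 mg/h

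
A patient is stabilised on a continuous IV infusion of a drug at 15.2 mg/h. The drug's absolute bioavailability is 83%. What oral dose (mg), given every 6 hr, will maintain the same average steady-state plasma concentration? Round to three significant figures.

To maintain the same Css, the systemic dosing rate must be unchanged: F·D/τ = infusion rate.
D = rate × τ / F = 15.2 × 6 / 0.83 = 109.9 mg

110 mg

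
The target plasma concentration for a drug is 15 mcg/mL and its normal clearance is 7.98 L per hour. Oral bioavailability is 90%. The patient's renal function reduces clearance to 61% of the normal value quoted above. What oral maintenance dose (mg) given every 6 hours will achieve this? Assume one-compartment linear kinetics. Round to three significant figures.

Patient clearance = 0.61 × 7.980 = 4.868 L/h
D = CL × Css × τ / F = 4.868 × 15 × 6 / 0.9 = 486.8 mg

487 mg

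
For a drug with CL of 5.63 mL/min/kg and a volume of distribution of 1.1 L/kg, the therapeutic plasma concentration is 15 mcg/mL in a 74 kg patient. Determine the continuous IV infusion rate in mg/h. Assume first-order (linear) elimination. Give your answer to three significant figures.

CL = 5.63 mL/min/kg × 74 kg = 416.6 mL/min = 416.6 × 60/1000 = 25.00 L/h
Rate = CL × Css = 25.00 × 15 = 375.0 mg/h

375 mg/h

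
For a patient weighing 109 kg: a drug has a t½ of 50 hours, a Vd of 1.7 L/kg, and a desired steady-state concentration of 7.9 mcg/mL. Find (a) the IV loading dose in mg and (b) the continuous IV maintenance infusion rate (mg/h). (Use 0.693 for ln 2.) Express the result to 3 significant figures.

(a) 1460 mg; (b) 20.3 mg/h

Vd(total) = 109 kg × 1.7 L/kg = 185.3 L
LD = Vd × C = 185.3 × 7.9 = 1464 mg
CL = 0.693 × Vd / t½ = 0.693 × 185.3 / 50 = 2.568 L/h
Infusion rate = CL × Css = 2.568 × 7.9 = 20.29 mg/h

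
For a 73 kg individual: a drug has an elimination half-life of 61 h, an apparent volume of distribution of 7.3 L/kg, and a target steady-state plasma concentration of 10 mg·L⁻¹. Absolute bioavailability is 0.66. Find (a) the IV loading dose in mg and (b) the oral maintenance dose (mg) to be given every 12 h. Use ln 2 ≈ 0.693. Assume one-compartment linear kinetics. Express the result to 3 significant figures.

Vd(total) = 73 kg × 7.3 L/kg = 532.9 L
LD = Vd × C = 532.9 × 10 = 5329 mg
CL = 0.693 × Vd / t½ = 0.693 × 532.9 / 61 = 6.054 L/h
D = CL × Css × τ / F = 6.054 × 10 × 12 / 0.66 = 1101 mg

(a) 5330 mg; (b) 1100 mg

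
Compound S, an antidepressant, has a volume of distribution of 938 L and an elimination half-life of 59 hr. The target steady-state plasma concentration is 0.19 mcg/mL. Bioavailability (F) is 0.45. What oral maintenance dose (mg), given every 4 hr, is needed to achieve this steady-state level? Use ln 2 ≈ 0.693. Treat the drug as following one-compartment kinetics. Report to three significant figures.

CL = ln 2 · Vd / t½ = 0.693 × 938.0 / 59 = 11.02 L/h
D = CL × Css × τ / F = 11.02 × 0.19 × 4 / 0.45 = 18.61 mg

18.6 mg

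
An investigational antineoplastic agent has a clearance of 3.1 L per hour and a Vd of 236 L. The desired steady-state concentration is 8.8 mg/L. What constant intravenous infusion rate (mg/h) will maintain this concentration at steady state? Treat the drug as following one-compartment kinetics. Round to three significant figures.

At steady state, infusion rate equals elimination rate: rate in = CL × Css.
Infusion rate = CL · Css = 3.100 L/h × 8.8 mg/L = 27.28 mg/h

27.3 mg/h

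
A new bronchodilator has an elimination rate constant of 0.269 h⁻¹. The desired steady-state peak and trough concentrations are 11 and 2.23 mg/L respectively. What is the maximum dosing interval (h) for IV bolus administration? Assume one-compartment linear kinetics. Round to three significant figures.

5.93 h

Between IV bolus doses, concentration decays as C = C₀·e^(−kτ), so C_peak/C_trough = e^(kτ).
τ_max = ln(C_peak/C_trough) / k = ln(11/2.23) / 0.2690 = 1.596 / 0.2690 = 5.933 h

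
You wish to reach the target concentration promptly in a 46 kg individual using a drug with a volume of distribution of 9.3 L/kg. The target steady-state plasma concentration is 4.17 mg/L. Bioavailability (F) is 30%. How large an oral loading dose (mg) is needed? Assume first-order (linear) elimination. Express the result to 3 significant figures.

5950 mg

Vd(total) = 46 kg × 9.3 L/kg = 427.8 L
LD = Vd × C / F = 427.8 × 4.170 / 0.3 = 5946 mg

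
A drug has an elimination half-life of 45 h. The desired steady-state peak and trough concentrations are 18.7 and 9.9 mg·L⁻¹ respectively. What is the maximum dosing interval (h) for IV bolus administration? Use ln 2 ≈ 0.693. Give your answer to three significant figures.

41.3 h

k = 0.693 / t½ = 0.693 / 45 = 0.01540 h⁻¹
Between IV bolus doses, concentration decays as C = C₀·e^(−kτ), so C_peak/C_trough = e^(kτ).
τ_max = ln(C_peak/C_trough) / k = ln(18.7/9.9) / 0.01540 = 0.6360 / 0.01540 = 41.30 h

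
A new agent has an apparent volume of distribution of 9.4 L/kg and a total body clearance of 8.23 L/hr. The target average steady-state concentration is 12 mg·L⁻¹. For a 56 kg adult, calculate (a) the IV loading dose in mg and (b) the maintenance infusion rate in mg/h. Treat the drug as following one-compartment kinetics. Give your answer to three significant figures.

(a) 6320 mg; (b) 98.8 mg/h

Vd(total) = 56 kg × 9.4 L/kg = 526.4 L
Loading dose = Vd × C = 526.4 × 12 = 6317 mg
Infusion rate = 8.230 L/h × 12 mg/L = 98.76 mg/h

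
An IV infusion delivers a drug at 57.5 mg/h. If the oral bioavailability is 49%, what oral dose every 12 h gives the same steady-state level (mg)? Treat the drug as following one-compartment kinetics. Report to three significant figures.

To maintain the same Css, the systemic dosing rate must be unchanged: F·D/τ = infusion rate.
D = rate × τ / F = 57.5 × 12 / 0.49 = 1408 mg

1410 mg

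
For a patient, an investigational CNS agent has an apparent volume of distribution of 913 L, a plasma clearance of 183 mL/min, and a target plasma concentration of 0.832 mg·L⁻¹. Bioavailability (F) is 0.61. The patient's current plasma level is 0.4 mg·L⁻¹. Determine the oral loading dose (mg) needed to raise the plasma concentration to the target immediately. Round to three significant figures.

Concentration deficit ΔC = 0.832 − 0.4 = 0.4320 mg/L
LD = Vd × ΔC / F = 913.0 × 0.4320 / 0.61 = 646.6 mg

647 mg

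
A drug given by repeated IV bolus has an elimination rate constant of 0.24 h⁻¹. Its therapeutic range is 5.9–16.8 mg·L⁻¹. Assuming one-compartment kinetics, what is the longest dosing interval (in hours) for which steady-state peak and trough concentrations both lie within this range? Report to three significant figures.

4.36 h

Between IV bolus doses, concentration decays as C = C₀·e^(−kτ), so C_peak/C_trough = e^(kτ).
τ_max = ln(C_peak/C_trough) / k = ln(16.8/5.9) / 0.2400 = 1.046 / 0.2400 = 4.358 h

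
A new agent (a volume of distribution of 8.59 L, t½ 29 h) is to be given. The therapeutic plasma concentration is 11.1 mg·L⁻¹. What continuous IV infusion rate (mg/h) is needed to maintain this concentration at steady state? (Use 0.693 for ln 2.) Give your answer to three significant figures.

CL = ln 2 · Vd / t½ = 0.693 × 8.590 / 29 = 0.2053 L/h
Infusion rate = CL × Css = 0.2053 × 11.1 = 2.279 mg/h

2.28 mg/h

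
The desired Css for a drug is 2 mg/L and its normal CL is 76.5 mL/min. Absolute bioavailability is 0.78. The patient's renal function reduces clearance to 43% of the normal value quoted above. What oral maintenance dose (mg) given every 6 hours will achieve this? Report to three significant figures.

30.4 mg

Convert clearance: 76.5 mL/min × 60 min/h ÷ 1000 mL/L = 4.590 L/h
Patient clearance = 0.43 × 4.590 = 1.974 L/h
D = CL × Css × τ / F = 1.974 × 2 × 6 / 0.78 = 30.37 mg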